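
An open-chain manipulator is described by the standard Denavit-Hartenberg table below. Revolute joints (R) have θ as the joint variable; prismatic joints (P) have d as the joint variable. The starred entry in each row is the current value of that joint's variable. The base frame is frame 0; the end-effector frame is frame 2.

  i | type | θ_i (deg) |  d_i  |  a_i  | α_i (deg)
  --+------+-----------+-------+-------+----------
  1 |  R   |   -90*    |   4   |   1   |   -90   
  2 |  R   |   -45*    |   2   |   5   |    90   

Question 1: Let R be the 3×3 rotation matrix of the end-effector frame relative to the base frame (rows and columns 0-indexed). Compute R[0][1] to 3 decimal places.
1.000

End-effector y-axis (col 1 of R) = (1.0000,0.0000,0.0000)
R[0][1] = 1.0000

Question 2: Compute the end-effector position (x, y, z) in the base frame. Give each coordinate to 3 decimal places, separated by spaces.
after link 1: o_1 = (0.0000, -1.0000, 4.0000)
after link 2: o_2 = (2.0000, -4.5355, 7.5355)

2.000 -4.536 7.536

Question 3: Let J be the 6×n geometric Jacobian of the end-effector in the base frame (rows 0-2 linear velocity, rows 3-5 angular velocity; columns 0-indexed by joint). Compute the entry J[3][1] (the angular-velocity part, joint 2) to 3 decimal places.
1.000

axis z_1 = (1.0000,0.0000,0.0000); lever o_n−o_1 = (2.0000,-3.5355,3.5355)
cross product → J_v[:, 1] = (0.0000,-3.5355,-3.5355)
J_ω[:, 1] = z_1
entry J[3][1] = 1.0000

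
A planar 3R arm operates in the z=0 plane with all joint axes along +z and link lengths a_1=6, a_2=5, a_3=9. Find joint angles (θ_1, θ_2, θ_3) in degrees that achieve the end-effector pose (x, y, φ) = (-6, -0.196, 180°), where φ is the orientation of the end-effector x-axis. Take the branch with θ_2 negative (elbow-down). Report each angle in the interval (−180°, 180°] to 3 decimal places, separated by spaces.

wrist centre = target − a_3·(cos φ, sin φ) = (3.0000, -0.1960)
cos θ_2 = (9.0384−6²−5²)/(2·6·5) = -0.8660; θ_2 = -150.0001° (elbow-down)
β = atan2(-0.1960,3.0000) = -3.7380°; ψ = atan2(-2.5000,1.6699) = -56.2591°
θ_1 = β − ψ = 52.5211°
θ_3 = φ − θ_1 − θ_2 = -82.5210° (wrapped to (-180°,180°])

52.521 -150.000 -82.521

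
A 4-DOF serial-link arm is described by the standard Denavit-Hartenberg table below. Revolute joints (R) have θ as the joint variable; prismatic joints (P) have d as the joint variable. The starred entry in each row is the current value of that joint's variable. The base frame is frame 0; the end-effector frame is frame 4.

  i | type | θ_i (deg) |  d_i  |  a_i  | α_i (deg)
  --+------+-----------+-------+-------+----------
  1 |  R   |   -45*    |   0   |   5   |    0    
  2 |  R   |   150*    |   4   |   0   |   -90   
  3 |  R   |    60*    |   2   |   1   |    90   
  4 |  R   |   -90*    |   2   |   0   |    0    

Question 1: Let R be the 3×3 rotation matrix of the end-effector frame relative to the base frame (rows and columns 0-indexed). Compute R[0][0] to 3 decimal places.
0.966

End-effector x-axis (col 0 of R) = (0.9659,0.2588,-0.0000)
R[0][0] = 0.9659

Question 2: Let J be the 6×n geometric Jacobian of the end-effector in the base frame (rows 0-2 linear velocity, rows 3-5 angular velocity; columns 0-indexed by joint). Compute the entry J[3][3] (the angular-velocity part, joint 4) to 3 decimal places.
axis z_3 = (-0.2241,0.8365,0.5000); lever o_n−o_3 = (-0.4483,1.6730,1.0000)
cross product → J_v[:, 3] = (-0.0000,0.0000,-0.0000)
J_ω[:, 3] = z_3
entry J[3][3] = -0.2241

-0.224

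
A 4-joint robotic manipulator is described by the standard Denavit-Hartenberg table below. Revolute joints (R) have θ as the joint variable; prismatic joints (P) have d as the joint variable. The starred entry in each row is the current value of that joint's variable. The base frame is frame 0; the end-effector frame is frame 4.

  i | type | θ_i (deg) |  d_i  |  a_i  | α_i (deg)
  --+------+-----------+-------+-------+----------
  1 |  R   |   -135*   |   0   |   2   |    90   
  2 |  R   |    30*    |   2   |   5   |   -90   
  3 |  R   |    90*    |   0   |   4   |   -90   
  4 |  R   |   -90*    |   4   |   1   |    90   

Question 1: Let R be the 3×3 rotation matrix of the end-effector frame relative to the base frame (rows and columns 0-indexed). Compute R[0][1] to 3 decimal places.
End-effector y-axis (col 1 of R) = (0.6124,0.6124,-0.5000)
R[0][1] = 0.6124

0.612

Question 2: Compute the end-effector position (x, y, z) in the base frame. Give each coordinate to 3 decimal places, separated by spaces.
after link 1: o_1 = (-1.4142, -1.4142, 0.0000)
after link 2: o_2 = (-5.8903, -3.0619, 2.5000)
after link 3: o_3 = (-3.0619, -5.8903, 2.5000)
after link 4: o_4 = (-0.2588, -3.0872, 1.3660)

-0.259 -3.087 1.366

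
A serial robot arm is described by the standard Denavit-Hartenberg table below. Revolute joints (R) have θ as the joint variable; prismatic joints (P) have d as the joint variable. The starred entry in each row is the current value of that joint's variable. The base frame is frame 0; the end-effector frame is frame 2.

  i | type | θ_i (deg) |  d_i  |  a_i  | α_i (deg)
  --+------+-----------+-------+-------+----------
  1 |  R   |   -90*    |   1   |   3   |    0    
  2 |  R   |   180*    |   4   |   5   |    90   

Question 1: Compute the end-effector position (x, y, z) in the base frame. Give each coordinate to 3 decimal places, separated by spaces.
after link 1: o_1 = (0.0000, -3.0000, 1.0000)
after link 2: o_2 = (0.0000, 2.0000, 5.0000)

0.000 2.000 5.000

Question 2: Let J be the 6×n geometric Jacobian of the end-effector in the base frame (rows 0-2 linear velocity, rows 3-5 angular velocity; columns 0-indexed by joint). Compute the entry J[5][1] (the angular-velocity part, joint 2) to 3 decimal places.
1.000

axis z_1 = (0.0000,0.0000,1.0000); lever o_n−o_1 = (0.0000,5.0000,4.0000)
cross product → J_v[:, 1] = (-5.0000,0.0000,0.0000)
J_ω[:, 1] = z_1
entry J[5][1] = 1.0000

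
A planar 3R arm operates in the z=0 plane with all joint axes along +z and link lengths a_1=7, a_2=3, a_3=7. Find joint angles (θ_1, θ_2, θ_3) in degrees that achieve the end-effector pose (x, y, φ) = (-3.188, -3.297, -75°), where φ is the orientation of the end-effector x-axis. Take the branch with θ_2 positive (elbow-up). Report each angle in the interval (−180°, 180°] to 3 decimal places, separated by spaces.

wrist centre = target − a_3·(cos φ, sin φ) = (-4.9997, 3.4645)
cos θ_2 = (37.0000−7²−3²)/(2·7·3) = -0.5000; θ_2 = 120.0001° (elbow-up)
β = atan2(3.4645,-4.9997) = 145.2806°; ψ = atan2(2.5981,5.5000) = 25.2850°
θ_1 = β − ψ = 119.9956°
θ_3 = φ − θ_1 − θ_2 = 45.0043° (wrapped to (-180°,180°])

119.996 120.000 45.004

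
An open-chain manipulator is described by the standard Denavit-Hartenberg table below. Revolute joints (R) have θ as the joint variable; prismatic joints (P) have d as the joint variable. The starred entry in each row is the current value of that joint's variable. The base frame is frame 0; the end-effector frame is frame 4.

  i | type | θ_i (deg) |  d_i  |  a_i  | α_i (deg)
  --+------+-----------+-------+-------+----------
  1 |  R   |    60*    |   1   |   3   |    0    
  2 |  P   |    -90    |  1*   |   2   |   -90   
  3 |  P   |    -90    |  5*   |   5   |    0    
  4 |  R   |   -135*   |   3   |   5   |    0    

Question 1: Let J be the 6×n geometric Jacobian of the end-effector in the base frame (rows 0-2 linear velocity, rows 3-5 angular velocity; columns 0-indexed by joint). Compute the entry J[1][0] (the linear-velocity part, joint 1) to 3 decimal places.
axis z_0 = ẑ; lever o_n−o_0 = (4.1702,10.2940,3.4645)
cross product → J_v[:, 0] = (-10.2940,4.1702,0.0000)
J_ω[:, 0] = z_0
entry J[1][0] = 4.1702

4.170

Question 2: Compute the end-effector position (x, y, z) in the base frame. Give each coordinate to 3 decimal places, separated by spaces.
after link 1: o_1 = (1.5000, 2.5981, 1.0000)
after link 2: o_2 = (3.2321, 1.5981, 2.0000)
after link 3: o_3 = (5.7321, 5.9282, 7.0000)
after link 4: o_4 = (4.1702, 10.2940, 3.4645)

4.170 10.294 3.464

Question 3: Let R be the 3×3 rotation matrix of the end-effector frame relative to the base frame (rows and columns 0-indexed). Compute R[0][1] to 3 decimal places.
-0.612

End-effector y-axis (col 1 of R) = (-0.6124,0.3536,0.7071)
R[0][1] = -0.6124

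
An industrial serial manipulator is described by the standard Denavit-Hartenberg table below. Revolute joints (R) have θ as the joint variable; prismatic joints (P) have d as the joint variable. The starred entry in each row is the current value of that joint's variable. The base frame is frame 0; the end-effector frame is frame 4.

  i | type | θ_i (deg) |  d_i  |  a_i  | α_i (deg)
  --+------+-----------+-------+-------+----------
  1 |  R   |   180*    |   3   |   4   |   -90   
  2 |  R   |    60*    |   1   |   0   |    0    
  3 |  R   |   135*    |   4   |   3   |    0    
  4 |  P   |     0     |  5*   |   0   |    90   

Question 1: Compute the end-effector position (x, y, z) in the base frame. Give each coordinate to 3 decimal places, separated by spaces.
after link 1: o_1 = (-4.0000, 0.0000, 3.0000)
after link 2: o_2 = (-4.0000, -1.0000, 3.0000)
after link 3: o_3 = (-1.1022, -5.0000, 3.7765)
after link 4: o_4 = (-1.1022, -10.0000, 3.7765)

-1.102 -10.000 3.776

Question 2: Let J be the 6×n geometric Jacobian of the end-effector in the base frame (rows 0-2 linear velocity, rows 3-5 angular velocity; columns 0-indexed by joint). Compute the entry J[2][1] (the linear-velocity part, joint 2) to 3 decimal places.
2.898

axis z_1 = (-0.0000,-1.0000,0.0000); lever o_n−o_1 = (2.8978,-10.0000,0.7765)
cross product → J_v[:, 1] = (-0.7765,0.0000,2.8978)
J_ω[:, 1] = z_1
entry J[2][1] = 2.8978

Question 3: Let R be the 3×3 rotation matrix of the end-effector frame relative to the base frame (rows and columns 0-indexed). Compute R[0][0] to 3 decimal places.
End-effector x-axis (col 0 of R) = (0.9659,-0.0000,0.2588)
R[0][0] = 0.9659

0.966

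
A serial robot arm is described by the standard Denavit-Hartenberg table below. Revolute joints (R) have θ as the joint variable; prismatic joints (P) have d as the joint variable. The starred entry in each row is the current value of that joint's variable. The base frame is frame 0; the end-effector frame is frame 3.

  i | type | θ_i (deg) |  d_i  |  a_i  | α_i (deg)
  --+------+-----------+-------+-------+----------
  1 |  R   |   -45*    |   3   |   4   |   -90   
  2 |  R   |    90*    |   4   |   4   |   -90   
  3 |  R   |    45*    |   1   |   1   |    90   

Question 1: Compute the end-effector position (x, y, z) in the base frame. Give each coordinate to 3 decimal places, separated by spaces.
after link 1: o_1 = (2.8284, -2.8284, 3.0000)
after link 2: o_2 = (5.6569, 0.0000, -1.0000)
after link 3: o_3 = (4.4497, 0.2071, -1.7071)

4.450 0.207 -1.707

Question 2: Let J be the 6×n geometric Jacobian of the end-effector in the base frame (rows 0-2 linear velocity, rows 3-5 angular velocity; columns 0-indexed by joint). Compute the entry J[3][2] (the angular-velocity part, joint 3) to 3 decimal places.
axis z_2 = (-0.7071,0.7071,-0.0000); lever o_n−o_2 = (-1.2071,0.2071,-0.7071)
cross product → J_v[:, 2] = (-0.5000,-0.5000,0.7071)
J_ω[:, 2] = z_2
entry J[3][2] = -0.7071

-0.707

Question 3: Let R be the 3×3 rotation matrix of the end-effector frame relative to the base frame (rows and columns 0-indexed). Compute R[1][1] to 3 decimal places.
0.707

End-effector y-axis (col 1 of R) = (-0.7071,0.7071,-0.0000)
R[1][1] = 0.7071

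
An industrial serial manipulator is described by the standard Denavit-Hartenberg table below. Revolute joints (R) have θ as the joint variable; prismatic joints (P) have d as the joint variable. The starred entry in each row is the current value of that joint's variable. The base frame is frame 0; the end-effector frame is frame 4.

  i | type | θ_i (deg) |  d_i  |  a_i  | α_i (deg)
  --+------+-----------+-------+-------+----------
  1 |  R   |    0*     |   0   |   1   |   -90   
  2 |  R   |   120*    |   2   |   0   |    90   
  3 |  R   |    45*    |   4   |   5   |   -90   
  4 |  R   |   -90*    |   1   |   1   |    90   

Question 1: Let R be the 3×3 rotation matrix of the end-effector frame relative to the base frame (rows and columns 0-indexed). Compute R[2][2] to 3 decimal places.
End-effector z-axis (col 2 of R) = (0.3536,-0.7071,0.6124)
R[2][2] = 0.6124

0.612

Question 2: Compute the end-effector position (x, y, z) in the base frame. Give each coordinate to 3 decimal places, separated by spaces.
3.916 6.243 -4.949

after link 1: o_1 = (1.0000, 0.0000, 0.0000)
after link 2: o_2 = (1.0000, 2.0000, 0.0000)
after link 3: o_3 = (2.6963, 5.5355, -5.0619)
after link 4: o_4 = (3.9159, 6.2426, -4.9495)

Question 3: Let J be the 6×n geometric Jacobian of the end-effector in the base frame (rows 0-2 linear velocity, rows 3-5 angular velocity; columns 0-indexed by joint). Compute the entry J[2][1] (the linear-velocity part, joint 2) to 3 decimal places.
-2.916

axis z_1 = (0.0000,1.0000,0.0000); lever o_n−o_1 = (2.9159,6.2426,-4.9495)
cross product → J_v[:, 1] = (-4.9495,0.0000,-2.9159)
J_ω[:, 1] = z_1
entry J[2][1] = -2.9159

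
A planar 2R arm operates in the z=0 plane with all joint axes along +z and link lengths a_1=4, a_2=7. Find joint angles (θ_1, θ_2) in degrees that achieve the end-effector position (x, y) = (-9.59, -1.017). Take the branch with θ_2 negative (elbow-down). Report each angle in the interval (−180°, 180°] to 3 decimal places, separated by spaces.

cos θ_2 = (93.0024−4²−7²)/(2·4·7) = 0.5000; θ_2 = -59.9972° (elbow-down)
β = atan2(-1.0170,-9.5900) = -173.9465°; ψ = atan2(-6.0620,7.5003) = -38.9464°
θ_1 = β − ψ = -135.0002°

-135.000 -59.997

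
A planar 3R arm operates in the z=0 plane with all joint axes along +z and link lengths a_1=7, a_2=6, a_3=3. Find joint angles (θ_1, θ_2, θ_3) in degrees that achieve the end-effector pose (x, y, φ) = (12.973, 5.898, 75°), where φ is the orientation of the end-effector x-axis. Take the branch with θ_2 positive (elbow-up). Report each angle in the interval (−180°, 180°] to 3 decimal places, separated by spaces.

0.007 29.985 45.007

wrist centre = target − a_3·(cos φ, sin φ) = (12.1965, 3.0002)
cos θ_2 = (157.7570−7²−6²)/(2·7·6) = 0.8662; θ_2 = 29.9852° (elbow-up)
β = atan2(3.0002,12.1965) = 13.8198°; ψ = atan2(2.9987,12.1969) = 13.8124°
θ_1 = β − ψ = 0.0074°
θ_3 = φ − θ_1 − θ_2 = 45.0075° (wrapped to (-180°,180°])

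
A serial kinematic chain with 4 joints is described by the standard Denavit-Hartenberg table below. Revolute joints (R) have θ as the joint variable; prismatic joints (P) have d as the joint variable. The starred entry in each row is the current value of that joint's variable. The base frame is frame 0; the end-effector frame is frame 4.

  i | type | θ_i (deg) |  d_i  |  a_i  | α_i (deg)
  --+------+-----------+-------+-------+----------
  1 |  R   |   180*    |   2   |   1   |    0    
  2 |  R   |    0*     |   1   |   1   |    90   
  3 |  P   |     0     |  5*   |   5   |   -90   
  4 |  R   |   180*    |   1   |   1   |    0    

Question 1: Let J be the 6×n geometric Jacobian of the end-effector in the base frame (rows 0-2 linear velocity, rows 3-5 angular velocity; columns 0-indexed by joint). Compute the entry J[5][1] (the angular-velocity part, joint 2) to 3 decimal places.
axis z_1 = (0.0000,0.0000,1.0000); lever o_n−o_1 = (-5.0000,5.0000,2.0000)
cross product → J_v[:, 1] = (-5.0000,-5.0000,0.0000)
J_ω[:, 1] = z_1
entry J[5][1] = 1.0000

1.000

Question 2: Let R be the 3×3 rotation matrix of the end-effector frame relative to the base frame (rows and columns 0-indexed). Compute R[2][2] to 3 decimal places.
End-effector z-axis (col 2 of R) = (0.0000,0.0000,1.0000)
R[2][2] = 1.0000

1.000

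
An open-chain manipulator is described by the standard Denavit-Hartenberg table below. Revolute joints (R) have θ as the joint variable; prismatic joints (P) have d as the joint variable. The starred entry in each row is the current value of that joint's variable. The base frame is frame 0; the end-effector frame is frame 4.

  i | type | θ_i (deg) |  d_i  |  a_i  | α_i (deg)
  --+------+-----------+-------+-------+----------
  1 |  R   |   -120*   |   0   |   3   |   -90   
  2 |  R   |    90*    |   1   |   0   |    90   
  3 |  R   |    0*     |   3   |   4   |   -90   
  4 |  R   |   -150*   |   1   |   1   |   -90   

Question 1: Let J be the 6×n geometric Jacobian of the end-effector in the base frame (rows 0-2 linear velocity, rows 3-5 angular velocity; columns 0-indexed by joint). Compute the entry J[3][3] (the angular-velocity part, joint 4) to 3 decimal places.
axis z_3 = (0.8660,-0.5000,0.0000); lever o_n−o_3 = (0.6160,-0.9330,0.8660)
cross product → J_v[:, 3] = (-0.4330,-0.7500,-0.5000)
J_ω[:, 3] = z_3
entry J[3][3] = 0.8660

0.866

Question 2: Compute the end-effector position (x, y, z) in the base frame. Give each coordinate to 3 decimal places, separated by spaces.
-1.518 -6.629 -3.134

after link 1: o_1 = (-1.5000, -2.5981, 0.0000)
after link 2: o_2 = (-0.6340, -3.0981, 0.0000)
after link 3: o_3 = (-2.1340, -5.6962, -4.0000)
after link 4: o_4 = (-1.5179, -6.6292, -3.1340)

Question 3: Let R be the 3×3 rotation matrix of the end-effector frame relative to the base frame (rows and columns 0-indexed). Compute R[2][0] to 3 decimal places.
End-effector x-axis (col 0 of R) = (-0.2500,-0.4330,0.8660)
R[2][0] = 0.8660

0.866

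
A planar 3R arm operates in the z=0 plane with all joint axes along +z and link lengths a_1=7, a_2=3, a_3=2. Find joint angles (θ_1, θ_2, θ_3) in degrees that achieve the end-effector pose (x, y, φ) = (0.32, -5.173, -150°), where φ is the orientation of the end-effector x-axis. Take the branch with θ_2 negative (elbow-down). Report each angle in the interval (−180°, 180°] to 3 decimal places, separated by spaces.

-45.000 -150.006 45.006

wrist centre = target − a_3·(cos φ, sin φ) = (2.0521, -4.1730)
cos θ_2 = (21.6248−7²−3²)/(2·7·3) = -0.8661; θ_2 = -150.0057° (elbow-down)
β = atan2(-4.1730,2.0521) = -63.8146°; ψ = atan2(-1.4997,4.4018) = -18.8146°
θ_1 = β − ψ = -45.0000°
θ_3 = φ − θ_1 − θ_2 = 45.0057° (wrapped to (-180°,180°])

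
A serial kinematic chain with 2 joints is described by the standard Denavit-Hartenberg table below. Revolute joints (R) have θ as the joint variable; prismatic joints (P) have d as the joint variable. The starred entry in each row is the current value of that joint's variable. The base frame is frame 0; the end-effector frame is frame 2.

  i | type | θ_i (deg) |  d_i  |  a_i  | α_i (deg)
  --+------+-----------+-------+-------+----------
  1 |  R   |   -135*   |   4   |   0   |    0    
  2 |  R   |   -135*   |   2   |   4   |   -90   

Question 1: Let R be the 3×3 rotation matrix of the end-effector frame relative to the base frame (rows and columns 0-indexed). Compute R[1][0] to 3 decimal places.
1.000

End-effector x-axis (col 0 of R) = (-0.0000,1.0000,0.0000)
R[1][0] = 1.0000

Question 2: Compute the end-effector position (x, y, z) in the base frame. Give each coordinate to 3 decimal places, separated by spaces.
after link 1: o_1 = (0.0000, 0.0000, 4.0000)
after link 2: o_2 = (-0.0000, 4.0000, 6.0000)

-0.000 4.000 6.000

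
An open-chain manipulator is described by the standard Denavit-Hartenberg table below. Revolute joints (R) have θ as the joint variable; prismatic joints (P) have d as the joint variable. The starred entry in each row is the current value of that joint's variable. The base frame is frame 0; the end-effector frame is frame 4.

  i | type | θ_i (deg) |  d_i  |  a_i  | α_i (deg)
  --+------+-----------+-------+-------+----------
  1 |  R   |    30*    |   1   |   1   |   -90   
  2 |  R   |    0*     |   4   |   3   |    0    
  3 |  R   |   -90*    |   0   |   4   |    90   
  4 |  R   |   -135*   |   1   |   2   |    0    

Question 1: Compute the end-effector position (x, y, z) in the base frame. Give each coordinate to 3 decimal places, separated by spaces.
1.305 3.739 3.586

after link 1: o_1 = (0.8660, 0.5000, 1.0000)
after link 2: o_2 = (1.4641, 5.4641, 1.0000)
after link 3: o_3 = (1.4641, 5.4641, 5.0000)
after link 4: o_4 = (1.3052, 3.7394, 3.5858)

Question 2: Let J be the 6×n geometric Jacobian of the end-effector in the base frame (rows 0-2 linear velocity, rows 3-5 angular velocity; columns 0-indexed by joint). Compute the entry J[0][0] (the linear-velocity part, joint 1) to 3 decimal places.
axis z_0 = ẑ; lever o_n−o_0 = (1.3052,3.7394,3.5858)
cross product → J_v[:, 0] = (-3.7394,1.3052,0.0000)
J_ω[:, 0] = z_0
entry J[0][0] = -3.7394

-3.739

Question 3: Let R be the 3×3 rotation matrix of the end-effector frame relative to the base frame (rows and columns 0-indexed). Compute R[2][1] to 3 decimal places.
End-effector y-axis (col 1 of R) = (0.3536,-0.6124,0.7071)
R[2][1] = 0.7071

0.707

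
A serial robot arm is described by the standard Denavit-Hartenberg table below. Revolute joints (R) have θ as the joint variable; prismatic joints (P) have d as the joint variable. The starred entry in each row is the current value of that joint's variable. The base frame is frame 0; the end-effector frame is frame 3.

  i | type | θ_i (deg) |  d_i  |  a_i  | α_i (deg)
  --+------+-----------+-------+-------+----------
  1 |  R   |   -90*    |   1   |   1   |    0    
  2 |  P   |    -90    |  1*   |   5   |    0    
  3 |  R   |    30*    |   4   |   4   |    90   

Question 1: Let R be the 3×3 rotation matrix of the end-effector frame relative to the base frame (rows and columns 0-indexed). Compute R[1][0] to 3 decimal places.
-0.500

End-effector x-axis (col 0 of R) = (-0.8660,-0.5000,0.0000)
R[1][0] = -0.5000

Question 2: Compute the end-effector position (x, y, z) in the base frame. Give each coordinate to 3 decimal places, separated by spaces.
-8.464 -3.000 6.000

after link 1: o_1 = (0.0000, -1.0000, 1.0000)
after link 2: o_2 = (-5.0000, -1.0000, 2.0000)
after link 3: o_3 = (-8.4641, -3.0000, 6.0000)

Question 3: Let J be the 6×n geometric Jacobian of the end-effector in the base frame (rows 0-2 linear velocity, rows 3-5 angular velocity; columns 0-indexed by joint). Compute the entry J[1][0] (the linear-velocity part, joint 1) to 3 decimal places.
-8.464

axis z_0 = ẑ; lever o_n−o_0 = (-8.4641,-3.0000,6.0000)
cross product → J_v[:, 0] = (3.0000,-8.4641,0.0000)
J_ω[:, 0] = z_0
entry J[1][0] = -8.4641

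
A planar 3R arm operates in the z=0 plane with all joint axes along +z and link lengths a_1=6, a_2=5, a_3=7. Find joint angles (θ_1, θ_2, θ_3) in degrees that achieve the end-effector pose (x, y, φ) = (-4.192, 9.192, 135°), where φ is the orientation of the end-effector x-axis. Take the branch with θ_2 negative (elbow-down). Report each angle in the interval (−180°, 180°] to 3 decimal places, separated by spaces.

wrist centre = target − a_3·(cos φ, sin φ) = (0.7577, 4.2423)
cos θ_2 = (18.5709−6²−5²)/(2·6·5) = -0.7072; θ_2 = -135.0037° (elbow-down)
β = atan2(4.2423,0.7577) = 79.8727°; ψ = atan2(-3.5353,2.4642) = -55.1221°
θ_1 = β − ψ = 134.9948°
θ_3 = φ − θ_1 − θ_2 = 135.0089° (wrapped to (-180°,180°])

134.995 -135.004 135.009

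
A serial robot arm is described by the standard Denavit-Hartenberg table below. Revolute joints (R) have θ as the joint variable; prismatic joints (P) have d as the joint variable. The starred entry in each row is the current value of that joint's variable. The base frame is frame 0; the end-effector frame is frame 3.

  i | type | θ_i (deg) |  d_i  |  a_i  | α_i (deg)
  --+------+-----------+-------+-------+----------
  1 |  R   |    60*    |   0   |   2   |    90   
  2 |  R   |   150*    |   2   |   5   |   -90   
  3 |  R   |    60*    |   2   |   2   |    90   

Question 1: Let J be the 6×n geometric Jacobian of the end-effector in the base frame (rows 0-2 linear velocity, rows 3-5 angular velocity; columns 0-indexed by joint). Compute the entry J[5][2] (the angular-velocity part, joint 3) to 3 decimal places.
-0.866

axis z_2 = (-0.2500,-0.4330,-0.8660); lever o_n−o_2 = (-2.4330,-0.7500,-1.2321)
cross product → J_v[:, 2] = (-0.1160,1.7990,-0.8660)
J_ω[:, 2] = z_2
entry J[5][2] = -0.8660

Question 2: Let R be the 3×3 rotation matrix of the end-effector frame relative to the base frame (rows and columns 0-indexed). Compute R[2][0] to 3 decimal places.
0.250

End-effector x-axis (col 0 of R) = (-0.9665,0.0580,0.2500)
R[2][0] = 0.2500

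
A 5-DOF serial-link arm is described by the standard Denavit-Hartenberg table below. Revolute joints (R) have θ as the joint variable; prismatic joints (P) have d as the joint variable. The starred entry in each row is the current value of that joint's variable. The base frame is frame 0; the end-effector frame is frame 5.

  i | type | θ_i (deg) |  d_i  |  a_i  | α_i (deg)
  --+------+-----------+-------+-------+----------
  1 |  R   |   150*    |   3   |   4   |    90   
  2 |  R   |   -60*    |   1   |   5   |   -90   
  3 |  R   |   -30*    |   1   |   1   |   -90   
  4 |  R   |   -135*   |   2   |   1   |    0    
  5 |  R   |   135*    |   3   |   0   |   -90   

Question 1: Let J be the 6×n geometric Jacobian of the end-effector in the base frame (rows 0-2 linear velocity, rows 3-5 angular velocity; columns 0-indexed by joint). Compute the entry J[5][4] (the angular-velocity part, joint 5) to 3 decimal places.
-0.433

axis z_4 = (-0.6495,-0.6250,-0.4330); lever o_n−o_4 = (-1.9486,-1.8750,-1.2990)
cross product → J_v[:, 4] = (0.0000,0.0000,-0.0000)
J_ω[:, 4] = z_4
entry J[5][4] = -0.4330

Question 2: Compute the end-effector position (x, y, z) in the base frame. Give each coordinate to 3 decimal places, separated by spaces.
after link 1: o_1 = (-3.4641, 2.0000, 3.0000)
after link 2: o_2 = (-5.1292, 4.1160, -1.3301)
after link 3: o_3 = (-6.0042, 5.1986, -1.5801)
after link 4: o_4 = (-7.7451, 3.7955, -1.5623)
after link 5: o_5 = (-9.6937, 1.9205, -2.8613)

-9.694 1.920 -2.861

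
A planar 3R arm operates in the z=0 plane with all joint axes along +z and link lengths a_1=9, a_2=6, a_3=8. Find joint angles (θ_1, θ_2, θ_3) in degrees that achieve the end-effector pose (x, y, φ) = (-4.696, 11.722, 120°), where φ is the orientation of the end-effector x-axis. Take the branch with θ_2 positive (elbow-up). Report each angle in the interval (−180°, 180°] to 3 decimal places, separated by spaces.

wrist centre = target − a_3·(cos φ, sin φ) = (-0.6960, 4.7938)
cos θ_2 = (23.4649−9²−6²)/(2·9·6) = -0.8661; θ_2 = 150.0046° (elbow-up)
β = atan2(4.7938,-0.6960) = 98.2609°; ψ = atan2(2.9996,3.8036) = 38.2598°
θ_1 = β − ψ = 60.0011°
θ_3 = φ − θ_1 − θ_2 = -90.0057° (wrapped to (-180°,180°])

60.001 150.005 -90.006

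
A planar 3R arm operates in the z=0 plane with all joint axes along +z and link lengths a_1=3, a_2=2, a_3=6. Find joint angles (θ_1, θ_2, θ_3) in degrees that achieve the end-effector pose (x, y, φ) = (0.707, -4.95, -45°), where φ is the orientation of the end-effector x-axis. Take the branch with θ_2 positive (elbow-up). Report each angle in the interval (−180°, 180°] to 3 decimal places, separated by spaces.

wrist centre = target − a_3·(cos φ, sin φ) = (-3.5356, -0.7074)
cos θ_2 = (13.0011−3²−2²)/(2·3·2) = 0.0001; θ_2 = 89.9947° (elbow-up)
β = atan2(-0.7074,-3.5356) = -168.6865°; ψ = atan2(2.0000,3.0002) = 33.6884°
θ_1 = β − ψ = -202.3749°
θ_3 = φ − θ_1 − θ_2 = 67.3802° (wrapped to (-180°,180°])

157.625 89.995 67.380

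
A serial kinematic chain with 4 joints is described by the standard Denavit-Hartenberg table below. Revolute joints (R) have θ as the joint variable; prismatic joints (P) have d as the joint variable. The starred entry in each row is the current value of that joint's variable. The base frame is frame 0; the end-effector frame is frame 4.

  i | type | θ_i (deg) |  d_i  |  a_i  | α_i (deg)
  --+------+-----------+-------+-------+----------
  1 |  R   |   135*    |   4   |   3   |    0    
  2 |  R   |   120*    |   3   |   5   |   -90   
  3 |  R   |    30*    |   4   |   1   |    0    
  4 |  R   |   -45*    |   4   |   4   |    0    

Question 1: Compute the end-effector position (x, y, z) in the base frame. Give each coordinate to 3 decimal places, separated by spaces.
after link 1: o_1 = (-2.1213, 2.1213, 4.0000)
after link 2: o_2 = (-3.4154, -2.7083, 7.0000)
after link 3: o_3 = (0.2241, -4.5801, 6.5000)
after link 4: o_4 = (3.0878, -9.3474, 7.5353)

3.088 -9.347 7.535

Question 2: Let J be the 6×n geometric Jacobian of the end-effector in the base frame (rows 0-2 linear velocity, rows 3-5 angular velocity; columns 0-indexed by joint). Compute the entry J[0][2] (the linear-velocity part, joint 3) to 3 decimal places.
-0.139

axis z_2 = (0.9659,-0.2588,0.0000); lever o_n−o_2 = (6.5033,-6.6391,0.5353)
cross product → J_v[:, 2] = (-0.1385,-0.5170,-4.7297)
J_ω[:, 2] = z_2
entry J[0][2] = -0.1385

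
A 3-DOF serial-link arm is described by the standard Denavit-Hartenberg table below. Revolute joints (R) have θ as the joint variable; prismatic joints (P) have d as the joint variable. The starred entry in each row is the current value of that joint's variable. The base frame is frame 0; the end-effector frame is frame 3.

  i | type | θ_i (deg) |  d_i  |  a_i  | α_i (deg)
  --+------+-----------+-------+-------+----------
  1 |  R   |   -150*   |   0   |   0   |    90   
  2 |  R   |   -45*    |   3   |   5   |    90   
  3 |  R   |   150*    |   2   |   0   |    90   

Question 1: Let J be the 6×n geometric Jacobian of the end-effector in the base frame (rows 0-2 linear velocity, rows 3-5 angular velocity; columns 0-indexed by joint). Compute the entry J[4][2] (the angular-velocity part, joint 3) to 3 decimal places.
axis z_2 = (0.6124,0.3536,-0.7071); lever o_n−o_2 = (1.2247,0.7071,-1.4142)
cross product → J_v[:, 2] = (-0.0000,0.0000,-0.0000)
J_ω[:, 2] = z_2
entry J[4][2] = 0.3536

0.354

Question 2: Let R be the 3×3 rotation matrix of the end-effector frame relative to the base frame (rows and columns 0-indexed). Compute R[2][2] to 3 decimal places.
-0.354

End-effector z-axis (col 2 of R) = (-0.7392,0.5732,-0.3536)
R[2][2] = -0.3536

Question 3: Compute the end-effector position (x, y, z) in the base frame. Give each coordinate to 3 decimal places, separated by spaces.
after link 1: o_1 = (0.0000, 0.0000, 0.0000)
after link 2: o_2 = (-4.5619, 0.8303, -3.5355)
after link 3: o_3 = (-3.3371, 1.5374, -4.9497)

-3.337 1.537 -4.950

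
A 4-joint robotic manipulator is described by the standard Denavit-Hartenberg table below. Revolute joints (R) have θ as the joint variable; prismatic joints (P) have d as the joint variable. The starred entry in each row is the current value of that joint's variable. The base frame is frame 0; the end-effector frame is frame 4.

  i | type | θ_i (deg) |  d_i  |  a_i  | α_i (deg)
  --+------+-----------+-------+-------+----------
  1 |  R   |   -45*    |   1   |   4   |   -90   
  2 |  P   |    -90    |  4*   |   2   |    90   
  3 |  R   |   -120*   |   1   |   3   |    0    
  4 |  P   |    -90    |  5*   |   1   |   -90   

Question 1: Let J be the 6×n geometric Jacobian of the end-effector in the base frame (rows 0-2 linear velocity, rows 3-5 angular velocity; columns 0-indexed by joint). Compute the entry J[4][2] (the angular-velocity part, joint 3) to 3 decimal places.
axis z_2 = (-0.7071,0.7071,0.0000); lever o_n−o_2 = (-5.7262,2.7591,-2.3660)
cross product → J_v[:, 2] = (-1.6730,-1.6730,2.0981)
J_ω[:, 2] = z_2
entry J[4][2] = 0.7071

0.707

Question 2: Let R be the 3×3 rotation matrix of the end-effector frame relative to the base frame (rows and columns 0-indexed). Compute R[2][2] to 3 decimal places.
End-effector z-axis (col 2 of R) = (-0.6124,-0.6124,-0.5000)
R[2][2] = -0.5000

-0.500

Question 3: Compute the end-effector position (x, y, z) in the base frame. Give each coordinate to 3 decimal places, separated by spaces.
-0.069 2.759 0.634

after link 1: o_1 = (2.8284, -2.8284, 1.0000)
after link 2: o_2 = (5.6569, 0.0000, 3.0000)
after link 3: o_3 = (3.1126, -1.1300, 1.5000)
after link 4: o_4 = (-0.0694, 2.7591, 0.6340)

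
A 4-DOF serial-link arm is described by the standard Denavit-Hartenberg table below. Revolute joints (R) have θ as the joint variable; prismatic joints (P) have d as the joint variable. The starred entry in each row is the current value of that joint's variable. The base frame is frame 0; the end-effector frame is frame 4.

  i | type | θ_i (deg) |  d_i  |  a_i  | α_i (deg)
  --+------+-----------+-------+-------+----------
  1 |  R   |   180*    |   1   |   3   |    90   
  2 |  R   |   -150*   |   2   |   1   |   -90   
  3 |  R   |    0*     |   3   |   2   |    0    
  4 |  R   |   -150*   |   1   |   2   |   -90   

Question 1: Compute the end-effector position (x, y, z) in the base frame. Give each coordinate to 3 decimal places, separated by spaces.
-3.902 3.000 -3.098

after link 1: o_1 = (-3.0000, 0.0000, 1.0000)
after link 2: o_2 = (-2.1340, 2.0000, 0.5000)
after link 3: o_3 = (-1.9019, 2.0000, -3.0981)
after link 4: o_4 = (-3.9019, 3.0000, -3.0981)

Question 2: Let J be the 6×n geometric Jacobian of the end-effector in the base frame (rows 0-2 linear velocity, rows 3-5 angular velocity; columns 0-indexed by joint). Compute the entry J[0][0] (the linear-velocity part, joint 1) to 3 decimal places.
-3.000

axis z_0 = ẑ; lever o_n−o_0 = (-3.9019,3.0000,-3.0981)
cross product → J_v[:, 0] = (-3.0000,-3.9019,0.0000)
J_ω[:, 0] = z_0
entry J[0][0] = -3.0000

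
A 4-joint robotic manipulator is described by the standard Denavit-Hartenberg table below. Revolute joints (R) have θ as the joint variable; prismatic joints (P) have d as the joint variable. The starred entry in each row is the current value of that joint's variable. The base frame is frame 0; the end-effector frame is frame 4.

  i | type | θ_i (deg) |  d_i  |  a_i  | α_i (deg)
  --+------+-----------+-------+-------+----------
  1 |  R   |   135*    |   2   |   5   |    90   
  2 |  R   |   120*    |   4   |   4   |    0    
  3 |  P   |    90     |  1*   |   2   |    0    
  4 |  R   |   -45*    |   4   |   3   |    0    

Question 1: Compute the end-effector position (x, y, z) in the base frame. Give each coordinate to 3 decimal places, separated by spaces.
after link 1: o_1 = (-3.5355, 3.5355, 2.0000)
after link 2: o_2 = (0.7071, 4.9497, 5.4641)
after link 3: o_3 = (2.6390, 4.4321, 4.4641)
after link 4: o_4 = (7.5164, 5.2115, 5.2406)

7.516 5.211 5.241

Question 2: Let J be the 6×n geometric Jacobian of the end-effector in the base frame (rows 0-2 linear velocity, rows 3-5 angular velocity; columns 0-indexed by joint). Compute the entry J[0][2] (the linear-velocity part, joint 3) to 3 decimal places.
prismatic axis z_2 = (0.7071,0.7071,0.0000)
J_v[:, 2] = z_2; J_ω[:, 2] = (0,0,0)
entry J[0][2] = 0.7071

0.707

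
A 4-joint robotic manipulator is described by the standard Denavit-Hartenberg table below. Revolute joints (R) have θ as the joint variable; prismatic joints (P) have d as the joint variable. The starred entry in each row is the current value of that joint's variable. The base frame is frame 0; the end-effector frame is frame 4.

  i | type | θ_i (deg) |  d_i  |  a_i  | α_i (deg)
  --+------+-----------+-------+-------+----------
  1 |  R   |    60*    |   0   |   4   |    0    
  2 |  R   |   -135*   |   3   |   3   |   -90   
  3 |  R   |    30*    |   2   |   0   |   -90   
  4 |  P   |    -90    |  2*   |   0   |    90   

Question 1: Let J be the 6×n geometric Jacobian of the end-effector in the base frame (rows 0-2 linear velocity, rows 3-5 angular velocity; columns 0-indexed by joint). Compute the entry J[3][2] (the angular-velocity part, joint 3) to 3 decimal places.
axis z_2 = (0.9659,0.2588,0.0000); lever o_n−o_2 = (1.6730,1.4836,-1.7321)
cross product → J_v[:, 2] = (-0.4483,1.6730,1.0000)
J_ω[:, 2] = z_2
entry J[3][2] = 0.9659

0.966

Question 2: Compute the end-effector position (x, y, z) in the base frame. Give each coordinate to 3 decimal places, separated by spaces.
4.449 2.050 1.268

after link 1: o_1 = (2.0000, 3.4641, 0.0000)
after link 2: o_2 = (2.7765, 0.5663, 3.0000)
after link 3: o_3 = (4.7083, 1.0840, 3.0000)
after link 4: o_4 = (4.4495, 2.0499, 1.2679)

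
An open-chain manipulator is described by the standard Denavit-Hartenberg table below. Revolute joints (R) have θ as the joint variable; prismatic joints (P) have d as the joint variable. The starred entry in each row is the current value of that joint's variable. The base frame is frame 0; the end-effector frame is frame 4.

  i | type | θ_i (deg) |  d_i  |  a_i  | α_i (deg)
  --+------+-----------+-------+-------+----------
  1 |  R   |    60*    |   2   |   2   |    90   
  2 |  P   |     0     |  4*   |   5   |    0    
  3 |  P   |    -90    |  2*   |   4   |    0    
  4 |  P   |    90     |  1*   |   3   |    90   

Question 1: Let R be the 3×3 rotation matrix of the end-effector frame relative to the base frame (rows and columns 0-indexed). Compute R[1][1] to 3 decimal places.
End-effector y-axis (col 1 of R) = (0.8660,-0.5000,0.0000)
R[1][1] = -0.5000

-0.500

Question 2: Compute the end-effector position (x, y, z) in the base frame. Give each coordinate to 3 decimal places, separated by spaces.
after link 1: o_1 = (1.0000, 1.7321, 2.0000)
after link 2: o_2 = (6.9641, 4.0622, 2.0000)
after link 3: o_3 = (8.6962, 3.0622, -2.0000)
after link 4: o_4 = (11.0622, 5.1603, -2.0000)

11.062 5.160 -2.000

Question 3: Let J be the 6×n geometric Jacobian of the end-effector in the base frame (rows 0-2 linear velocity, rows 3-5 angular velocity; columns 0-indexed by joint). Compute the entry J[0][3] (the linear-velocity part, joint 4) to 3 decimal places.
prismatic axis z_3 = (0.8660,-0.5000,0.0000)
J_v[:, 3] = z_3; J_ω[:, 3] = (0,0,0)
entry J[0][3] = 0.8660

0.866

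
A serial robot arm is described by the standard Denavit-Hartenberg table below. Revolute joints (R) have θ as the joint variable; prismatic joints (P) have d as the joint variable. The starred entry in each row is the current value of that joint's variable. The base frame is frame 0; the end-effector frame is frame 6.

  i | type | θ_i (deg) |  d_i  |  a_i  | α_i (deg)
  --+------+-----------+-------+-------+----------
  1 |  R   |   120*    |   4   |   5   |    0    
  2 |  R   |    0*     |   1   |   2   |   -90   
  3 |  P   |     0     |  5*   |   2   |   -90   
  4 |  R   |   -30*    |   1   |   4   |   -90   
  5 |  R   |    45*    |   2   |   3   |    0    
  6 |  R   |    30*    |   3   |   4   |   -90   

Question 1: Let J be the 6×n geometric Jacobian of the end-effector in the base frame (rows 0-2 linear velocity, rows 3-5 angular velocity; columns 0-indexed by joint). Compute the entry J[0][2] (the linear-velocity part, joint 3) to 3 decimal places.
prismatic axis z_2 = (-0.8660,-0.5000,0.0000)
J_v[:, 2] = z_2; J_ω[:, 2] = (0,0,0)
entry J[0][2] = -0.8660

-0.866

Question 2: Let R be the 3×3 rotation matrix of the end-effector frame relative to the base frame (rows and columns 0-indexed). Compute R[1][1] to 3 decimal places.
End-effector y-axis (col 1 of R) = (-0.5000,-0.8660,0.0000)
R[1][1] = -0.8660

-0.866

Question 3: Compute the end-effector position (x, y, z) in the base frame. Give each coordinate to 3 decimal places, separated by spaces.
after link 1: o_1 = (-2.5000, 4.3301, 4.0000)
after link 2: o_2 = (-3.5000, 6.0622, 5.0000)
after link 3: o_3 = (-8.8301, 5.2942, 5.0000)
after link 4: o_4 = (-12.2942, 7.2942, 4.0000)
after link 5: o_5 = (-13.1313, 10.0869, 6.1213)
after link 6: o_6 = (-12.5279, 13.2027, 9.9850)

-12.528 13.203 9.985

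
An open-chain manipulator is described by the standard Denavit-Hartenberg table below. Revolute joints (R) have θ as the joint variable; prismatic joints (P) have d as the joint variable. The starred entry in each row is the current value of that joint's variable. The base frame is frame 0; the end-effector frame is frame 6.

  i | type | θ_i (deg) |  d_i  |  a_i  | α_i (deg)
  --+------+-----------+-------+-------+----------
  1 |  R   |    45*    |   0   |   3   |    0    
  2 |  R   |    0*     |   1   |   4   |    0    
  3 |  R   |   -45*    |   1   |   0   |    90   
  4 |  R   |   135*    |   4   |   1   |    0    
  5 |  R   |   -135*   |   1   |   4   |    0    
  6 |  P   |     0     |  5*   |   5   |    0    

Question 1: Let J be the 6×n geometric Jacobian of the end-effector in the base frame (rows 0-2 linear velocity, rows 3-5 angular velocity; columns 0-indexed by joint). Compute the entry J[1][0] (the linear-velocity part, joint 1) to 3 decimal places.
axis z_0 = ẑ; lever o_n−o_0 = (13.2426,-5.0503,2.7071)
cross product → J_v[:, 0] = (5.0503,13.2426,-0.0000)
J_ω[:, 0] = z_0
entry J[1][0] = 13.2426

13.243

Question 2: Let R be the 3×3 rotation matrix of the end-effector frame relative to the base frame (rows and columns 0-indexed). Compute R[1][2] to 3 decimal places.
-1.000

End-effector z-axis (col 2 of R) = (0.0000,-1.0000,0.0000)
R[1][2] = -1.0000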